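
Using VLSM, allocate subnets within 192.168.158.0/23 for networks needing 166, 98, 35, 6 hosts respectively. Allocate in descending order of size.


166 hosts -> /24 (254 usable): 192.168.158.0/24
98 hosts -> /25 (126 usable): 192.168.159.0/25
35 hosts -> /26 (62 usable): 192.168.159.128/26
6 hosts -> /29 (6 usable): 192.168.159.192/29
Allocation: 192.168.158.0/24 (166 hosts, 254 usable); 192.168.159.0/25 (98 hosts, 126 usable); 192.168.159.128/26 (35 hosts, 62 usable); 192.168.159.192/29 (6 hosts, 6 usable)


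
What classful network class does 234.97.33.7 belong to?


First octet: 234
Binary: 11101010
1110xxxx -> Class D (224-239)
Class D (multicast), default mask N/A


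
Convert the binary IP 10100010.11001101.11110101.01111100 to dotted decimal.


10100010 = 162
11001101 = 205
11110101 = 245
01111100 = 124
IP: 162.205.245.124


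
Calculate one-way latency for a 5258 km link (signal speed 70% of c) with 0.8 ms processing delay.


Speed = 0.7 * 3e5 km/s = 210000 km/s
Propagation delay = 5258 / 210000 = 0.025 s = 25.0381 ms
Processing delay = 0.8 ms
Total one-way latency = 25.8381 ms


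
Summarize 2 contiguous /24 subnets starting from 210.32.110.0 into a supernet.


Original prefix: /24
Number of subnets: 2 = 2^1
New prefix = 24 - 1 = 23
Supernet: 210.32.110.0/23


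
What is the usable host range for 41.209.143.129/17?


Network: 41.209.128.0
Broadcast: 41.209.255.255
First usable = network + 1
Last usable = broadcast - 1
Range: 41.209.128.1 to 41.209.255.254


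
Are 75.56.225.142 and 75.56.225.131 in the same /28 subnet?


Mask: 255.255.255.240
75.56.225.142 AND mask = 75.56.225.128
75.56.225.131 AND mask = 75.56.225.128
Yes, same subnet (75.56.225.128)


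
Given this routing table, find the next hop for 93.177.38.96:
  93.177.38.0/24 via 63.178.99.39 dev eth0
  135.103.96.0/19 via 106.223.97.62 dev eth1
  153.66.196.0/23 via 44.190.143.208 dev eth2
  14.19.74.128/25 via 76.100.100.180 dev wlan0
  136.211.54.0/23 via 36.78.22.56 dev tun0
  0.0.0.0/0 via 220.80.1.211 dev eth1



Longest prefix match for 93.177.38.96:
  /24 93.177.38.0: MATCH
  /19 135.103.96.0: no
  /23 153.66.196.0: no
  /25 14.19.74.128: no
  /23 136.211.54.0: no
  /0 0.0.0.0: MATCH
Selected: next-hop 63.178.99.39 via eth0 (matched /24)


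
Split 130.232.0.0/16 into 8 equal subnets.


New prefix = 16 + 3 = 19
Each subnet has 8192 addresses
  130.232.0.0/19
  130.232.32.0/19
  130.232.64.0/19
  130.232.96.0/19
  130.232.128.0/19
  130.232.160.0/19
  130.232.192.0/19
  130.232.224.0/19
Subnets: 130.232.0.0/19, 130.232.32.0/19, 130.232.64.0/19, 130.232.96.0/19, 130.232.128.0/19, 130.232.160.0/19, 130.232.192.0/19, 130.232.224.0/19


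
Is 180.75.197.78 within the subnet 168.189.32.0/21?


Subnet network: 168.189.32.0
Test IP AND mask: 180.75.192.0
No, 180.75.197.78 is not in 168.189.32.0/21


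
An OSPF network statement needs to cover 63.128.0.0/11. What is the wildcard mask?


Subnet mask: 255.224.0.0
Wildcard = 255.255.255.255 - subnet mask
255 - 255 = 0
255 - 224 = 31
255 - 0 = 255
255 - 0 = 255
Wildcard: 0.31.255.255


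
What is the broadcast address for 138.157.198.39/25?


Network: 138.157.198.0/25
Host bits = 7
Set all host bits to 1:
Broadcast: 138.157.198.127


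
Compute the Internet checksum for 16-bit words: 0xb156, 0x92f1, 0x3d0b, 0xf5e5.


Sum all words (with carry folding):
+ 0xb156 = 0xb156
+ 0x92f1 = 0x4448
+ 0x3d0b = 0x8153
+ 0xf5e5 = 0x7739
One's complement: ~0x7739
Checksum = 0x88c6


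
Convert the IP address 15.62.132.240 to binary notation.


15 = 00001111
62 = 00111110
132 = 10000100
240 = 11110000
Binary: 00001111.00111110.10000100.11110000


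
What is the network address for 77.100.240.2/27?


IP:   01001101.01100100.11110000.00000010
Mask: 11111111.11111111.11111111.11100000
AND operation:
Net:  01001101.01100100.11110000.00000000
Network: 77.100.240.0/27


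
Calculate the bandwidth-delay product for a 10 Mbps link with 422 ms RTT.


BDP = bandwidth * RTT
= 10 Mbps * 422 ms
= 10 * 1e6 * 422 / 1000 bits
= 4220000 bits
= 527500 bytes
= 515.1367 KB
BDP = 4220000 bits (527500 bytes)


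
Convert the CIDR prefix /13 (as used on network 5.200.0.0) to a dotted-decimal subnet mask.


/13 means 13 network bits, 19 host bits
Binary: 11111111111110000000000000000000
Mask: 255.248.0.0


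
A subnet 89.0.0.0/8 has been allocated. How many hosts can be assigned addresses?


Host bits = 32 - 8 = 24
Total addresses = 2^24 = 16777216
Usable = total - 2 (network and broadcast)
Usable hosts: 16777214


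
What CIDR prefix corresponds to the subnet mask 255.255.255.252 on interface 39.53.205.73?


Binary: 11111111.11111111.11111111.11111100
Count leading 1s
Prefix: /30


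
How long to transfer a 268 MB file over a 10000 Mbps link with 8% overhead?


Effective throughput = 10000 * (1 - 8/100) = 9200 Mbps
File size in Mb = 268 * 8 = 2144 Mb
Time = 2144 / 9200
Time = 0.233 seconds


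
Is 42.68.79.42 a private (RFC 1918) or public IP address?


RFC 1918 private ranges:
  10.0.0.0/8 (10.0.0.0 - 10.255.255.255)
  172.16.0.0/12 (172.16.0.0 - 172.31.255.255)
  192.168.0.0/16 (192.168.0.0 - 192.168.255.255)
Public (not in any RFC 1918 range)


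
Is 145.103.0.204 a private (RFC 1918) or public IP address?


RFC 1918 private ranges:
  10.0.0.0/8 (10.0.0.0 - 10.255.255.255)
  172.16.0.0/12 (172.16.0.0 - 172.31.255.255)
  192.168.0.0/16 (192.168.0.0 - 192.168.255.255)
Public (not in any RFC 1918 range)


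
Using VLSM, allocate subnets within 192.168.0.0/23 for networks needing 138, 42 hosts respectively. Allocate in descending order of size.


138 hosts -> /24 (254 usable): 192.168.0.0/24
42 hosts -> /26 (62 usable): 192.168.1.0/26
Allocation: 192.168.0.0/24 (138 hosts, 254 usable); 192.168.1.0/26 (42 hosts, 62 usable)


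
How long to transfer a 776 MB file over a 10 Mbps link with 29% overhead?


Effective throughput = 10 * (1 - 29/100) = 7.1 Mbps
File size in Mb = 776 * 8 = 6208 Mb
Time = 6208 / 7.1
Time = 874.3662 seconds


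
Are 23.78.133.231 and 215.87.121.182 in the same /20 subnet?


Mask: 255.255.240.0
23.78.133.231 AND mask = 23.78.128.0
215.87.121.182 AND mask = 215.87.112.0
No, different subnets (23.78.128.0 vs 215.87.112.0)


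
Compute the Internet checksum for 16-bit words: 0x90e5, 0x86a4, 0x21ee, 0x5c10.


Sum all words (with carry folding):
+ 0x90e5 = 0x90e5
+ 0x86a4 = 0x178a
+ 0x21ee = 0x3978
+ 0x5c10 = 0x9588
One's complement: ~0x9588
Checksum = 0x6a77


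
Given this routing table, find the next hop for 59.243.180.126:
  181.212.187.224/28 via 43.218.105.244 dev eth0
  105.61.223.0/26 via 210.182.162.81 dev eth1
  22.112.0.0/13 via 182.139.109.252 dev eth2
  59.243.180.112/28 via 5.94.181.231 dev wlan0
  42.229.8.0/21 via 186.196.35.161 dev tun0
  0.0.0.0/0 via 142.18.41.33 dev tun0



Longest prefix match for 59.243.180.126:
  /28 181.212.187.224: no
  /26 105.61.223.0: no
  /13 22.112.0.0: no
  /28 59.243.180.112: MATCH
  /21 42.229.8.0: no
  /0 0.0.0.0: MATCH
Selected: next-hop 5.94.181.231 via wlan0 (matched /28)


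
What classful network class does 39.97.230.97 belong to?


First octet: 39
Binary: 00100111
0xxxxxxx -> Class A (1-126)
Class A, default mask 255.0.0.0 (/8)


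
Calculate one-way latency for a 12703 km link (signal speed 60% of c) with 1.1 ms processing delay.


Speed = 0.6 * 3e5 km/s = 180000 km/s
Propagation delay = 12703 / 180000 = 0.0706 s = 70.5722 ms
Processing delay = 1.1 ms
Total one-way latency = 71.6722 ms


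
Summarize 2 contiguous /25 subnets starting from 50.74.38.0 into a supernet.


Original prefix: /25
Number of subnets: 2 = 2^1
New prefix = 25 - 1 = 24
Supernet: 50.74.38.0/24


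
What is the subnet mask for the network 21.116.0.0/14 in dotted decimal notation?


/14 means 14 network bits, 18 host bits
Binary: 11111111111111000000000000000000
Mask: 255.252.0.0


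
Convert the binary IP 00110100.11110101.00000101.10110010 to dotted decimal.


00110100 = 52
11110101 = 245
00000101 = 5
10110010 = 178
IP: 52.245.5.178


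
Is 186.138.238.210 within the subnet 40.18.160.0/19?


Subnet network: 40.18.160.0
Test IP AND mask: 186.138.224.0
No, 186.138.238.210 is not in 40.18.160.0/19


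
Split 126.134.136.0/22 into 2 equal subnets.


New prefix = 22 + 1 = 23
Each subnet has 512 addresses
  126.134.136.0/23
  126.134.138.0/23
Subnets: 126.134.136.0/23, 126.134.138.0/23


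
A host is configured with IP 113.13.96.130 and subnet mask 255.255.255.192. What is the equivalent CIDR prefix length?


Binary: 11111111.11111111.11111111.11000000
Count leading 1s
Prefix: /26


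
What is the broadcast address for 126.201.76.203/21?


Network: 126.201.72.0/21
Host bits = 11
Set all host bits to 1:
Broadcast: 126.201.79.255


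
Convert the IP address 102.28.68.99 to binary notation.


102 = 01100110
28 = 00011100
68 = 01000100
99 = 01100011
Binary: 01100110.00011100.01000100.01100011


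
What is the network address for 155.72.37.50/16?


IP:   10011011.01001000.00100101.00110010
Mask: 11111111.11111111.00000000.00000000
AND operation:
Net:  10011011.01001000.00000000.00000000
Network: 155.72.0.0/16


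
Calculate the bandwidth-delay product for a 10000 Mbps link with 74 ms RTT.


BDP = bandwidth * RTT
= 10000 Mbps * 74 ms
= 10000 * 1e6 * 74 / 1000 bits
= 740000000 bits
= 92500000 bytes
= 90332.0312 KB
BDP = 740000000 bits (92500000 bytes)


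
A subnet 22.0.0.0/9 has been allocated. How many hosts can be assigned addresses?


Host bits = 32 - 9 = 23
Total addresses = 2^23 = 8388608
Usable = total - 2 (network and broadcast)
Usable hosts: 8388606


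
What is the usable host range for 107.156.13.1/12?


Network: 107.144.0.0
Broadcast: 107.159.255.255
First usable = network + 1
Last usable = broadcast - 1
Range: 107.144.0.1 to 107.159.255.254


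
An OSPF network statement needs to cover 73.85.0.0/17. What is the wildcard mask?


Subnet mask: 255.255.128.0
Wildcard = 255.255.255.255 - subnet mask
255 - 255 = 0
255 - 255 = 0
255 - 128 = 127
255 - 0 = 255
Wildcard: 0.0.127.255


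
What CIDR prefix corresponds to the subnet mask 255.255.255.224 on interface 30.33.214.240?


Binary: 11111111.11111111.11111111.11100000
Count leading 1s
Prefix: /27


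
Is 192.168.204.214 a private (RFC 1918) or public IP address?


RFC 1918 private ranges:
  10.0.0.0/8 (10.0.0.0 - 10.255.255.255)
  172.16.0.0/12 (172.16.0.0 - 172.31.255.255)
  192.168.0.0/16 (192.168.0.0 - 192.168.255.255)
Private (in 192.168.0.0/16)


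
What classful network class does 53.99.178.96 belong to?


First octet: 53
Binary: 00110101
0xxxxxxx -> Class A (1-126)
Class A, default mask 255.0.0.0 (/8)


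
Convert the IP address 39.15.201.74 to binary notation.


39 = 00100111
15 = 00001111
201 = 11001001
74 = 01001010
Binary: 00100111.00001111.11001001.01001010


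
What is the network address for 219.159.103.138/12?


IP:   11011011.10011111.01100111.10001010
Mask: 11111111.11110000.00000000.00000000
AND operation:
Net:  11011011.10010000.00000000.00000000
Network: 219.144.0.0/12


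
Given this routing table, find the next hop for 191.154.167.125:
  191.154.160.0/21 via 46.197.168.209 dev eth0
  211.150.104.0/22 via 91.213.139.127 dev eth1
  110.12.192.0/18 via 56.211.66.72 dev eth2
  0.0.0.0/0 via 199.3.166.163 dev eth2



Longest prefix match for 191.154.167.125:
  /21 191.154.160.0: MATCH
  /22 211.150.104.0: no
  /18 110.12.192.0: no
  /0 0.0.0.0: MATCH
Selected: next-hop 46.197.168.209 via eth0 (matched /21)


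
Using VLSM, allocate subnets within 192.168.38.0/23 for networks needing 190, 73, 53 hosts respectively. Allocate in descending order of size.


190 hosts -> /24 (254 usable): 192.168.38.0/24
73 hosts -> /25 (126 usable): 192.168.39.0/25
53 hosts -> /26 (62 usable): 192.168.39.128/26
Allocation: 192.168.38.0/24 (190 hosts, 254 usable); 192.168.39.0/25 (73 hosts, 126 usable); 192.168.39.128/26 (53 hosts, 62 usable)


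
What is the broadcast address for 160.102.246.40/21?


Network: 160.102.240.0/21
Host bits = 11
Set all host bits to 1:
Broadcast: 160.102.247.255


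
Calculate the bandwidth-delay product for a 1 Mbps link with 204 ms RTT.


BDP = bandwidth * RTT
= 1 Mbps * 204 ms
= 1 * 1e6 * 204 / 1000 bits
= 204000 bits
= 25500 bytes
= 24.9023 KB
BDP = 204000 bits (25500 bytes)


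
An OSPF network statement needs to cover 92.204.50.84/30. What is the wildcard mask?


Subnet mask: 255.255.255.252
Wildcard = 255.255.255.255 - subnet mask
255 - 255 = 0
255 - 255 = 0
255 - 255 = 0
255 - 252 = 3
Wildcard: 0.0.0.3


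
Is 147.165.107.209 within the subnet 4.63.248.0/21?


Subnet network: 4.63.248.0
Test IP AND mask: 147.165.104.0
No, 147.165.107.209 is not in 4.63.248.0/21


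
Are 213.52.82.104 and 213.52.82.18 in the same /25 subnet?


Mask: 255.255.255.128
213.52.82.104 AND mask = 213.52.82.0
213.52.82.18 AND mask = 213.52.82.0
Yes, same subnet (213.52.82.0)


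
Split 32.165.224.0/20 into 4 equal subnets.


New prefix = 20 + 2 = 22
Each subnet has 1024 addresses
  32.165.224.0/22
  32.165.228.0/22
  32.165.232.0/22
  32.165.236.0/22
Subnets: 32.165.224.0/22, 32.165.228.0/22, 32.165.232.0/22, 32.165.236.0/22


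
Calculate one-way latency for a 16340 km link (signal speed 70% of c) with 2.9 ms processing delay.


Speed = 0.7 * 3e5 km/s = 210000 km/s
Propagation delay = 16340 / 210000 = 0.0778 s = 77.8095 ms
Processing delay = 2.9 ms
Total one-way latency = 80.7095 ms


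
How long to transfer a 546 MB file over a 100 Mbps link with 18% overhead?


Effective throughput = 100 * (1 - 18/100) = 82 Mbps
File size in Mb = 546 * 8 = 4368 Mb
Time = 4368 / 82
Time = 53.2683 seconds


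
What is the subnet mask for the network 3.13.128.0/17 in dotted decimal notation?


/17 means 17 network bits, 15 host bits
Binary: 11111111111111111000000000000000
Mask: 255.255.128.0


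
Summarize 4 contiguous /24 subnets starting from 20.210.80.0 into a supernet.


Original prefix: /24
Number of subnets: 4 = 2^2
New prefix = 24 - 2 = 22
Supernet: 20.210.80.0/22


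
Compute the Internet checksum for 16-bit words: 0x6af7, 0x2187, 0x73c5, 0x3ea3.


Sum all words (with carry folding):
+ 0x6af7 = 0x6af7
+ 0x2187 = 0x8c7e
+ 0x73c5 = 0x0044
+ 0x3ea3 = 0x3ee7
One's complement: ~0x3ee7
Checksum = 0xc118


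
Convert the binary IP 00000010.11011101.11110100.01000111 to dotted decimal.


00000010 = 2
11011101 = 221
11110100 = 244
01000111 = 71
IP: 2.221.244.71


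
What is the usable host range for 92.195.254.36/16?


Network: 92.195.0.0
Broadcast: 92.195.255.255
First usable = network + 1
Last usable = broadcast - 1
Range: 92.195.0.1 to 92.195.255.254


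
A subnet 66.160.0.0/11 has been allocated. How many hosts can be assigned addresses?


Host bits = 32 - 11 = 21
Total addresses = 2^21 = 2097152
Usable = total - 2 (network and broadcast)
Usable hosts: 2097150


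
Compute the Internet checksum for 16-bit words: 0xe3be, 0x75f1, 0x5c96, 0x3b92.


Sum all words (with carry folding):
+ 0xe3be = 0xe3be
+ 0x75f1 = 0x59b0
+ 0x5c96 = 0xb646
+ 0x3b92 = 0xf1d8
One's complement: ~0xf1d8
Checksum = 0x0e27


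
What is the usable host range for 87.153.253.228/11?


Network: 87.128.0.0
Broadcast: 87.159.255.255
First usable = network + 1
Last usable = broadcast - 1
Range: 87.128.0.1 to 87.159.255.254


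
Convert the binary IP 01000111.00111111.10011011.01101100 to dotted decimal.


01000111 = 71
00111111 = 63
10011011 = 155
01101100 = 108
IP: 71.63.155.108


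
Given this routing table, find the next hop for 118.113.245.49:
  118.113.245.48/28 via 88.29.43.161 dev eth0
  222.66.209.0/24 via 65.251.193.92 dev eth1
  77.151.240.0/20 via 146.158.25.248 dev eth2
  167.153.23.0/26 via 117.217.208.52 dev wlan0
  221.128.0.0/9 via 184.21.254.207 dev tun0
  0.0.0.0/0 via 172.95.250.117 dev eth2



Longest prefix match for 118.113.245.49:
  /28 118.113.245.48: MATCH
  /24 222.66.209.0: no
  /20 77.151.240.0: no
  /26 167.153.23.0: no
  /9 221.128.0.0: no
  /0 0.0.0.0: MATCH
Selected: next-hop 88.29.43.161 via eth0 (matched /28)


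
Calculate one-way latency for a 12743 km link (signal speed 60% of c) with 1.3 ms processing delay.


Speed = 0.6 * 3e5 km/s = 180000 km/s
Propagation delay = 12743 / 180000 = 0.0708 s = 70.7944 ms
Processing delay = 1.3 ms
Total one-way latency = 72.0944 ms


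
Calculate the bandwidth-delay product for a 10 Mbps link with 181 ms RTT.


BDP = bandwidth * RTT
= 10 Mbps * 181 ms
= 10 * 1e6 * 181 / 1000 bits
= 1810000 bits
= 226250 bytes
= 220.9473 KB
BDP = 1810000 bits (226250 bytes)


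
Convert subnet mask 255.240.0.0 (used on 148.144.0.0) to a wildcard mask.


Subnet mask: 255.240.0.0
Wildcard = 255.255.255.255 - subnet mask
255 - 255 = 0
255 - 240 = 15
255 - 0 = 255
255 - 0 = 255
Wildcard: 0.15.255.255


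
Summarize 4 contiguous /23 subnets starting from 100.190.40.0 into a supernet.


Original prefix: /23
Number of subnets: 4 = 2^2
New prefix = 23 - 2 = 21
Supernet: 100.190.40.0/21


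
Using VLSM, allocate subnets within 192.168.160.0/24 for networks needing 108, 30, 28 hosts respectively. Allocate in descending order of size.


108 hosts -> /25 (126 usable): 192.168.160.0/25
30 hosts -> /27 (30 usable): 192.168.160.128/27
28 hosts -> /27 (30 usable): 192.168.160.160/27
Allocation: 192.168.160.0/25 (108 hosts, 126 usable); 192.168.160.128/27 (30 hosts, 30 usable); 192.168.160.160/27 (28 hosts, 30 usable)


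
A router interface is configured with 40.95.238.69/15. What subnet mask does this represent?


/15 means 15 network bits, 17 host bits
Binary: 11111111111111100000000000000000
Mask: 255.254.0.0


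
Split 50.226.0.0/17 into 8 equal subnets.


New prefix = 17 + 3 = 20
Each subnet has 4096 addresses
  50.226.0.0/20
  50.226.16.0/20
  50.226.32.0/20
  50.226.48.0/20
  50.226.64.0/20
  50.226.80.0/20
  50.226.96.0/20
  50.226.112.0/20
Subnets: 50.226.0.0/20, 50.226.16.0/20, 50.226.32.0/20, 50.226.48.0/20, 50.226.64.0/20, 50.226.80.0/20, 50.226.96.0/20, 50.226.112.0/20


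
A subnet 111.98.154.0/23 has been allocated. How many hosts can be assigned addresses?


Host bits = 32 - 23 = 9
Total addresses = 2^9 = 512
Usable = total - 2 (network and broadcast)
Usable hosts: 510


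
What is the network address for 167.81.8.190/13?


IP:   10100111.01010001.00001000.10111110
Mask: 11111111.11111000.00000000.00000000
AND operation:
Net:  10100111.01010000.00000000.00000000
Network: 167.80.0.0/13


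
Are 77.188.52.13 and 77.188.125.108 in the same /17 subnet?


Mask: 255.255.128.0
77.188.52.13 AND mask = 77.188.0.0
77.188.125.108 AND mask = 77.188.0.0
Yes, same subnet (77.188.0.0)


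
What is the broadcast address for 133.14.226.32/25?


Network: 133.14.226.0/25
Host bits = 7
Set all host bits to 1:
Broadcast: 133.14.226.127


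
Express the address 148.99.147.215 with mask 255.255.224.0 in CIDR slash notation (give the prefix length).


Binary: 11111111.11111111.11100000.00000000
Count leading 1s
Prefix: /19


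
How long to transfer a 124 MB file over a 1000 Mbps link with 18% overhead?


Effective throughput = 1000 * (1 - 18/100) = 820.0 Mbps
File size in Mb = 124 * 8 = 992 Mb
Time = 992 / 820.0
Time = 1.2098 seconds


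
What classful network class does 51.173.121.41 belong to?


First octet: 51
Binary: 00110011
0xxxxxxx -> Class A (1-126)
Class A, default mask 255.0.0.0 (/8)


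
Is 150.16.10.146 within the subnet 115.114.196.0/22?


Subnet network: 115.114.196.0
Test IP AND mask: 150.16.8.0
No, 150.16.10.146 is not in 115.114.196.0/22


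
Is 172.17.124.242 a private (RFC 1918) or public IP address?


RFC 1918 private ranges:
  10.0.0.0/8 (10.0.0.0 - 10.255.255.255)
  172.16.0.0/12 (172.16.0.0 - 172.31.255.255)
  192.168.0.0/16 (192.168.0.0 - 192.168.255.255)
Private (in 172.16.0.0/12)


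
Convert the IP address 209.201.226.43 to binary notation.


209 = 11010001
201 = 11001001
226 = 11100010
43 = 00101011
Binary: 11010001.11001001.11100010.00101011


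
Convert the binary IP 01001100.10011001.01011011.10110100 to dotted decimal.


01001100 = 76
10011001 = 153
01011011 = 91
10110100 = 180
IP: 76.153.91.180


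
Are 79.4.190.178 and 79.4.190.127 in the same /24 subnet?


Mask: 255.255.255.0
79.4.190.178 AND mask = 79.4.190.0
79.4.190.127 AND mask = 79.4.190.0
Yes, same subnet (79.4.190.0)


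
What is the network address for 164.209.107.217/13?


IP:   10100100.11010001.01101011.11011001
Mask: 11111111.11111000.00000000.00000000
AND operation:
Net:  10100100.11010000.00000000.00000000
Network: 164.208.0.0/13


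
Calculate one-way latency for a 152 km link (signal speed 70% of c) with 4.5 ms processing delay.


Speed = 0.7 * 3e5 km/s = 210000 km/s
Propagation delay = 152 / 210000 = 0.0007 s = 0.7238 ms
Processing delay = 4.5 ms
Total one-way latency = 5.2238 ms


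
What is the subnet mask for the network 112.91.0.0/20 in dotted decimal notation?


/20 means 20 network bits, 12 host bits
Binary: 11111111111111111111000000000000
Mask: 255.255.240.0


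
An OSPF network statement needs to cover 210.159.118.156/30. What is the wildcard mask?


Subnet mask: 255.255.255.252
Wildcard = 255.255.255.255 - subnet mask
255 - 255 = 0
255 - 255 = 0
255 - 255 = 0
255 - 252 = 3
Wildcard: 0.0.0.3


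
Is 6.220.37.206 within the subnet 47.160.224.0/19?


Subnet network: 47.160.224.0
Test IP AND mask: 6.220.32.0
No, 6.220.37.206 is not in 47.160.224.0/19


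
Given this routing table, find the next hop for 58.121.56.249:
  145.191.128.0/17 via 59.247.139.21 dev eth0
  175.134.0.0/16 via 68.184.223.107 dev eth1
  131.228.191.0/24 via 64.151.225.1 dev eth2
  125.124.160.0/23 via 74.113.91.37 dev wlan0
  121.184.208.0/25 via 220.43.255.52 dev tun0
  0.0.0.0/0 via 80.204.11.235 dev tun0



Longest prefix match for 58.121.56.249:
  /17 145.191.128.0: no
  /16 175.134.0.0: no
  /24 131.228.191.0: no
  /23 125.124.160.0: no
  /25 121.184.208.0: no
  /0 0.0.0.0: MATCH
Selected: next-hop 80.204.11.235 via tun0 (matched /0)


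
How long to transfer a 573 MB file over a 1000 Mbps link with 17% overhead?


Effective throughput = 1000 * (1 - 17/100) = 830 Mbps
File size in Mb = 573 * 8 = 4584 Mb
Time = 4584 / 830
Time = 5.5229 seconds


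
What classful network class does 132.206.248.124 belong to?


First octet: 132
Binary: 10000100
10xxxxxx -> Class B (128-191)
Class B, default mask 255.255.0.0 (/16)


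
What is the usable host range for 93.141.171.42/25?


Network: 93.141.171.0
Broadcast: 93.141.171.127
First usable = network + 1
Last usable = broadcast - 1
Range: 93.141.171.1 to 93.141.171.126


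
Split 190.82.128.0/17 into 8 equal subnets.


New prefix = 17 + 3 = 20
Each subnet has 4096 addresses
  190.82.128.0/20
  190.82.144.0/20
  190.82.160.0/20
  190.82.176.0/20
  190.82.192.0/20
  190.82.208.0/20
  190.82.224.0/20
  190.82.240.0/20
Subnets: 190.82.128.0/20, 190.82.144.0/20, 190.82.160.0/20, 190.82.176.0/20, 190.82.192.0/20, 190.82.208.0/20, 190.82.224.0/20, 190.82.240.0/20


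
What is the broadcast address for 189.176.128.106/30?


Network: 189.176.128.104/30
Host bits = 2
Set all host bits to 1:
Broadcast: 189.176.128.107


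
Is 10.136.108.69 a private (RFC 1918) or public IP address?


RFC 1918 private ranges:
  10.0.0.0/8 (10.0.0.0 - 10.255.255.255)
  172.16.0.0/12 (172.16.0.0 - 172.31.255.255)
  192.168.0.0/16 (192.168.0.0 - 192.168.255.255)
Private (in 10.0.0.0/8)


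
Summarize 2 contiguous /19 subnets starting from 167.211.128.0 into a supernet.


Original prefix: /19
Number of subnets: 2 = 2^1
New prefix = 19 - 1 = 18
Supernet: 167.211.128.0/18


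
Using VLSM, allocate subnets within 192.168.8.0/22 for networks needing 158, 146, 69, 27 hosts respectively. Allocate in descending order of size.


158 hosts -> /24 (254 usable): 192.168.8.0/24
146 hosts -> /24 (254 usable): 192.168.9.0/24
69 hosts -> /25 (126 usable): 192.168.10.0/25
27 hosts -> /27 (30 usable): 192.168.10.128/27
Allocation: 192.168.8.0/24 (158 hosts, 254 usable); 192.168.9.0/24 (146 hosts, 254 usable); 192.168.10.0/25 (69 hosts, 126 usable); 192.168.10.128/27 (27 hosts, 30 usable)


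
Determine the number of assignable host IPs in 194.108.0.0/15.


Host bits = 32 - 15 = 17
Total addresses = 2^17 = 131072
Usable = total - 2 (network and broadcast)
Usable hosts: 131070


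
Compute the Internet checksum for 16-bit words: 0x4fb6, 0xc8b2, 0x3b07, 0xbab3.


Sum all words (with carry folding):
+ 0x4fb6 = 0x4fb6
+ 0xc8b2 = 0x1869
+ 0x3b07 = 0x5370
+ 0xbab3 = 0x0e24
One's complement: ~0x0e24
Checksum = 0xf1db


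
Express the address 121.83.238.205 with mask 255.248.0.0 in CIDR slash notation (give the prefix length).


Binary: 11111111.11111000.00000000.00000000
Count leading 1s
Prefix: /13


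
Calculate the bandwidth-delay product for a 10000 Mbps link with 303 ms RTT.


BDP = bandwidth * RTT
= 10000 Mbps * 303 ms
= 10000 * 1e6 * 303 / 1000 bits
= 3030000000 bits
= 378750000 bytes
= 369873.0469 KB
BDP = 3030000000 bits (378750000 bytes)


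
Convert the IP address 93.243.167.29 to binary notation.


93 = 01011101
243 = 11110011
167 = 10100111
29 = 00011101
Binary: 01011101.11110011.10100111.00011101


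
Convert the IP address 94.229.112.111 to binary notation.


94 = 01011110
229 = 11100101
112 = 01110000
111 = 01101111
Binary: 01011110.11100101.01110000.01101111


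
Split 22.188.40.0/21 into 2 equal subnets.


New prefix = 21 + 1 = 22
Each subnet has 1024 addresses
  22.188.40.0/22
  22.188.44.0/22
Subnets: 22.188.40.0/22, 22.188.44.0/22


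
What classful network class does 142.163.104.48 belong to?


First octet: 142
Binary: 10001110
10xxxxxx -> Class B (128-191)
Class B, default mask 255.255.0.0 (/16)


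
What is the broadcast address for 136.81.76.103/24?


Network: 136.81.76.0/24
Host bits = 8
Set all host bits to 1:
Broadcast: 136.81.76.255


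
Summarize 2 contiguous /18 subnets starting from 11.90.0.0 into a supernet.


Original prefix: /18
Number of subnets: 2 = 2^1
New prefix = 18 - 1 = 17
Supernet: 11.90.0.0/17


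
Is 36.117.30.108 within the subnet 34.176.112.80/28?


Subnet network: 34.176.112.80
Test IP AND mask: 36.117.30.96
No, 36.117.30.108 is not in 34.176.112.80/28


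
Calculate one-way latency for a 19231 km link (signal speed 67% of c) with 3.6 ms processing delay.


Speed = 0.67 * 3e5 km/s = 201000 km/s
Propagation delay = 19231 / 201000 = 0.0957 s = 95.6766 ms
Processing delay = 3.6 ms
Total one-way latency = 99.2766 ms


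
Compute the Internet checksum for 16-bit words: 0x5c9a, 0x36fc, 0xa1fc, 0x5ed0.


Sum all words (with carry folding):
+ 0x5c9a = 0x5c9a
+ 0x36fc = 0x9396
+ 0xa1fc = 0x3593
+ 0x5ed0 = 0x9463
One's complement: ~0x9463
Checksum = 0x6b9c


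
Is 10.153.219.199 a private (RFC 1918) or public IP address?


RFC 1918 private ranges:
  10.0.0.0/8 (10.0.0.0 - 10.255.255.255)
  172.16.0.0/12 (172.16.0.0 - 172.31.255.255)
  192.168.0.0/16 (192.168.0.0 - 192.168.255.255)
Private (in 10.0.0.0/8)


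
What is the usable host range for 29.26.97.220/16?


Network: 29.26.0.0
Broadcast: 29.26.255.255
First usable = network + 1
Last usable = broadcast - 1
Range: 29.26.0.1 to 29.26.255.254


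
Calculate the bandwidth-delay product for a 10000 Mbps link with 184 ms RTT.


BDP = bandwidth * RTT
= 10000 Mbps * 184 ms
= 10000 * 1e6 * 184 / 1000 bits
= 1840000000 bits
= 230000000 bytes
= 224609.375 KB
BDP = 1840000000 bits (230000000 bytes)


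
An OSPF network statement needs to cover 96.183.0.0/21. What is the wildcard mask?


Subnet mask: 255.255.248.0
Wildcard = 255.255.255.255 - subnet mask
255 - 255 = 0
255 - 255 = 0
255 - 248 = 7
255 - 0 = 255
Wildcard: 0.0.7.255


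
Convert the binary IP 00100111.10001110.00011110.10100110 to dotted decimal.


00100111 = 39
10001110 = 142
00011110 = 30
10100110 = 166
IP: 39.142.30.166


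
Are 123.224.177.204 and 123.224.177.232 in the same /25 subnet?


Mask: 255.255.255.128
123.224.177.204 AND mask = 123.224.177.128
123.224.177.232 AND mask = 123.224.177.128
Yes, same subnet (123.224.177.128)


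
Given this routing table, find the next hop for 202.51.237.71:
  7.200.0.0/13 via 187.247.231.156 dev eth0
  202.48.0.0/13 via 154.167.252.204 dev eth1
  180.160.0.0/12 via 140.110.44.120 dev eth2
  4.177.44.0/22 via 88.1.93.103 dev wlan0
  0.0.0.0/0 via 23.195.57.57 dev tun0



Longest prefix match for 202.51.237.71:
  /13 7.200.0.0: no
  /13 202.48.0.0: MATCH
  /12 180.160.0.0: no
  /22 4.177.44.0: no
  /0 0.0.0.0: MATCH
Selected: next-hop 154.167.252.204 via eth1 (matched /13)


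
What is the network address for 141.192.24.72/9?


IP:   10001101.11000000.00011000.01001000
Mask: 11111111.10000000.00000000.00000000
AND operation:
Net:  10001101.10000000.00000000.00000000
Network: 141.128.0.0/9


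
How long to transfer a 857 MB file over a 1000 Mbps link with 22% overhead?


Effective throughput = 1000 * (1 - 22/100) = 780 Mbps
File size in Mb = 857 * 8 = 6856 Mb
Time = 6856 / 780
Time = 8.7897 seconds


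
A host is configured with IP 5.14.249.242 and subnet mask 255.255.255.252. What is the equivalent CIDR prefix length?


Binary: 11111111.11111111.11111111.11111100
Count leading 1s
Prefix: /30


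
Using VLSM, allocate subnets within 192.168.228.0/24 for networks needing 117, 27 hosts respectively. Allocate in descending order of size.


117 hosts -> /25 (126 usable): 192.168.228.0/25
27 hosts -> /27 (30 usable): 192.168.228.128/27
Allocation: 192.168.228.0/25 (117 hosts, 126 usable); 192.168.228.128/27 (27 hosts, 30 usable)


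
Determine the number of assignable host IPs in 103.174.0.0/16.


Host bits = 32 - 16 = 16
Total addresses = 2^16 = 65536
Usable = total - 2 (network and broadcast)
Usable hosts: 65534


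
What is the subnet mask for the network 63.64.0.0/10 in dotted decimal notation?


/10 means 10 network bits, 22 host bits
Binary: 11111111110000000000000000000000
Mask: 255.192.0.0


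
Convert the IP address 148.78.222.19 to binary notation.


148 = 10010100
78 = 01001110
222 = 11011110
19 = 00010011
Binary: 10010100.01001110.11011110.00010011


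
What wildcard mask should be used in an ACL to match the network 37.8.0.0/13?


Subnet mask: 255.248.0.0
Wildcard = 255.255.255.255 - subnet mask
255 - 255 = 0
255 - 248 = 7
255 - 0 = 255
255 - 0 = 255
Wildcard: 0.7.255.255


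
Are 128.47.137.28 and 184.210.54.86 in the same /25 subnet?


Mask: 255.255.255.128
128.47.137.28 AND mask = 128.47.137.0
184.210.54.86 AND mask = 184.210.54.0
No, different subnets (128.47.137.0 vs 184.210.54.0)


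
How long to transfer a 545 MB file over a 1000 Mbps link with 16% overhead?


Effective throughput = 1000 * (1 - 16/100) = 840 Mbps
File size in Mb = 545 * 8 = 4360 Mb
Time = 4360 / 840
Time = 5.1905 seconds


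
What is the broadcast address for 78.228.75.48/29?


Network: 78.228.75.48/29
Host bits = 3
Set all host bits to 1:
Broadcast: 78.228.75.55


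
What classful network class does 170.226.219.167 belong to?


First octet: 170
Binary: 10101010
10xxxxxx -> Class B (128-191)
Class B, default mask 255.255.0.0 (/16)


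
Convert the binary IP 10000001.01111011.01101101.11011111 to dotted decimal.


10000001 = 129
01111011 = 123
01101101 = 109
11011111 = 223
IP: 129.123.109.223


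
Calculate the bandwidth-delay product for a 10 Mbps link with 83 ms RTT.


BDP = bandwidth * RTT
= 10 Mbps * 83 ms
= 10 * 1e6 * 83 / 1000 bits
= 830000 bits
= 103750 bytes
= 101.3184 KB
BDP = 830000 bits (103750 bytes)


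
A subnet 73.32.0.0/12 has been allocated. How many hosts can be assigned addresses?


Host bits = 32 - 12 = 20
Total addresses = 2^20 = 1048576
Usable = total - 2 (network and broadcast)
Usable hosts: 1048574


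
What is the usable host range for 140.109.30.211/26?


Network: 140.109.30.192
Broadcast: 140.109.30.255
First usable = network + 1
Last usable = broadcast - 1
Range: 140.109.30.193 to 140.109.30.254


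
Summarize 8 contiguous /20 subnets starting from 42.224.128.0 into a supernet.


Original prefix: /20
Number of subnets: 8 = 2^3
New prefix = 20 - 3 = 17
Supernet: 42.224.128.0/17


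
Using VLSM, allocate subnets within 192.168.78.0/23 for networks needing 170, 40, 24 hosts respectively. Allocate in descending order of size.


170 hosts -> /24 (254 usable): 192.168.78.0/24
40 hosts -> /26 (62 usable): 192.168.79.0/26
24 hosts -> /27 (30 usable): 192.168.79.64/27
Allocation: 192.168.78.0/24 (170 hosts, 254 usable); 192.168.79.0/26 (40 hosts, 62 usable); 192.168.79.64/27 (24 hosts, 30 usable)


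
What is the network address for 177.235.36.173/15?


IP:   10110001.11101011.00100100.10101101
Mask: 11111111.11111110.00000000.00000000
AND operation:
Net:  10110001.11101010.00000000.00000000
Network: 177.234.0.0/15


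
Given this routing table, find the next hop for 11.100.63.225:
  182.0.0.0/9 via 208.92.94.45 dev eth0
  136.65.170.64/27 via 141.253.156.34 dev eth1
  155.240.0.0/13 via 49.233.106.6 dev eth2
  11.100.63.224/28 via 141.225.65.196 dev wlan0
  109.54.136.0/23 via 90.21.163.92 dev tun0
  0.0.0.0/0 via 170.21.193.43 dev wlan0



Longest prefix match for 11.100.63.225:
  /9 182.0.0.0: no
  /27 136.65.170.64: no
  /13 155.240.0.0: no
  /28 11.100.63.224: MATCH
  /23 109.54.136.0: no
  /0 0.0.0.0: MATCH
Selected: next-hop 141.225.65.196 via wlan0 (matched /28)


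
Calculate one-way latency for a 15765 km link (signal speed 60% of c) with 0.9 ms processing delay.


Speed = 0.6 * 3e5 km/s = 180000 km/s
Propagation delay = 15765 / 180000 = 0.0876 s = 87.5833 ms
Processing delay = 0.9 ms
Total one-way latency = 88.4833 ms


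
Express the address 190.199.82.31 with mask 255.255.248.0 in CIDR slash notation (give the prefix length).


Binary: 11111111.11111111.11111000.00000000
Count leading 1s
Prefix: /21


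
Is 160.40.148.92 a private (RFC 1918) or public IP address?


RFC 1918 private ranges:
  10.0.0.0/8 (10.0.0.0 - 10.255.255.255)
  172.16.0.0/12 (172.16.0.0 - 172.31.255.255)
  192.168.0.0/16 (192.168.0.0 - 192.168.255.255)
Public (not in any RFC 1918 range)


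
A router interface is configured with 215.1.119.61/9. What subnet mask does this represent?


/9 means 9 network bits, 23 host bits
Binary: 11111111100000000000000000000000
Mask: 255.128.0.0


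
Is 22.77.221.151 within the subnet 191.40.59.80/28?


Subnet network: 191.40.59.80
Test IP AND mask: 22.77.221.144
No, 22.77.221.151 is not in 191.40.59.80/28


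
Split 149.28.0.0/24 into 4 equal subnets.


New prefix = 24 + 2 = 26
Each subnet has 64 addresses
  149.28.0.0/26
  149.28.0.64/26
  149.28.0.128/26
  149.28.0.192/26
Subnets: 149.28.0.0/26, 149.28.0.64/26, 149.28.0.128/26, 149.28.0.192/26


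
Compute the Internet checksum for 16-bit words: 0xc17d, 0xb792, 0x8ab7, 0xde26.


Sum all words (with carry folding):
+ 0xc17d = 0xc17d
+ 0xb792 = 0x7910
+ 0x8ab7 = 0x03c8
+ 0xde26 = 0xe1ee
One's complement: ~0xe1ee
Checksum = 0x1e11


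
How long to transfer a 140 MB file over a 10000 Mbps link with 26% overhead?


Effective throughput = 10000 * (1 - 26/100) = 7400 Mbps
File size in Mb = 140 * 8 = 1120 Mb
Time = 1120 / 7400
Time = 0.1514 seconds


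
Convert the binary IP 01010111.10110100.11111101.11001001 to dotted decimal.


01010111 = 87
10110100 = 180
11111101 = 253
11001001 = 201
IP: 87.180.253.201


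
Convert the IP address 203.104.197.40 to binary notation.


203 = 11001011
104 = 01101000
197 = 11000101
40 = 00101000
Binary: 11001011.01101000.11000101.00101000


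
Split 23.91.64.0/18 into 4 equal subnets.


New prefix = 18 + 2 = 20
Each subnet has 4096 addresses
  23.91.64.0/20
  23.91.80.0/20
  23.91.96.0/20
  23.91.112.0/20
Subnets: 23.91.64.0/20, 23.91.80.0/20, 23.91.96.0/20, 23.91.112.0/20


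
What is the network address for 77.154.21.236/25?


IP:   01001101.10011010.00010101.11101100
Mask: 11111111.11111111.11111111.10000000
AND operation:
Net:  01001101.10011010.00010101.10000000
Network: 77.154.21.128/25


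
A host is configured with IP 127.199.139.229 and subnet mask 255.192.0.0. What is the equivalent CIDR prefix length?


Binary: 11111111.11000000.00000000.00000000
Count leading 1s
Prefix: /10


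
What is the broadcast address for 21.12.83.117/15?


Network: 21.12.0.0/15
Host bits = 17
Set all host bits to 1:
Broadcast: 21.13.255.255


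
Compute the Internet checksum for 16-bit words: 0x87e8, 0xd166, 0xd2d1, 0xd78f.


Sum all words (with carry folding):
+ 0x87e8 = 0x87e8
+ 0xd166 = 0x594f
+ 0xd2d1 = 0x2c21
+ 0xd78f = 0x03b1
One's complement: ~0x03b1
Checksum = 0xfc4e


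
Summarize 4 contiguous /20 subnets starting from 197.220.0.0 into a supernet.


Original prefix: /20
Number of subnets: 4 = 2^2
New prefix = 20 - 2 = 18
Supernet: 197.220.0.0/18


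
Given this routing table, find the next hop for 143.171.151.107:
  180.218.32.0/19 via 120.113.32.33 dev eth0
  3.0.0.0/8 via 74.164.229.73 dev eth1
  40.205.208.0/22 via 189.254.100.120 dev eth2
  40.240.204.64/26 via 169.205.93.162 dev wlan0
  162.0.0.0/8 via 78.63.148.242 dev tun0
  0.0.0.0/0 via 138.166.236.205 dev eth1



Longest prefix match for 143.171.151.107:
  /19 180.218.32.0: no
  /8 3.0.0.0: no
  /22 40.205.208.0: no
  /26 40.240.204.64: no
  /8 162.0.0.0: no
  /0 0.0.0.0: MATCH
Selected: next-hop 138.166.236.205 via eth1 (matched /0)


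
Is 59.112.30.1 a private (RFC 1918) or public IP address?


RFC 1918 private ranges:
  10.0.0.0/8 (10.0.0.0 - 10.255.255.255)
  172.16.0.0/12 (172.16.0.0 - 172.31.255.255)
  192.168.0.0/16 (192.168.0.0 - 192.168.255.255)
Public (not in any RFC 1918 range)


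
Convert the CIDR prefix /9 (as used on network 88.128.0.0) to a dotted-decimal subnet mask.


/9 means 9 network bits, 23 host bits
Binary: 11111111100000000000000000000000
Mask: 255.128.0.0


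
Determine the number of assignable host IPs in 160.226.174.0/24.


Host bits = 32 - 24 = 8
Total addresses = 2^8 = 256
Usable = total - 2 (network and broadcast)
Usable hosts: 254


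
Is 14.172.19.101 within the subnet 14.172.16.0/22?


Subnet network: 14.172.16.0
Test IP AND mask: 14.172.16.0
Yes, 14.172.19.101 is in 14.172.16.0/22


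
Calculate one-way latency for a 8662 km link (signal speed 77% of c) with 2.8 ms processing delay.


Speed = 0.77 * 3e5 km/s = 231000 km/s
Propagation delay = 8662 / 231000 = 0.0375 s = 37.4978 ms
Processing delay = 2.8 ms
Total one-way latency = 40.2978 ms


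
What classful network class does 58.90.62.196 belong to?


First octet: 58
Binary: 00111010
0xxxxxxx -> Class A (1-126)
Class A, default mask 255.0.0.0 (/8)


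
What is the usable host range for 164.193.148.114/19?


Network: 164.193.128.0
Broadcast: 164.193.159.255
First usable = network + 1
Last usable = broadcast - 1
Range: 164.193.128.1 to 164.193.159.254


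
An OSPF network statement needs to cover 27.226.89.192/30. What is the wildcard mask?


Subnet mask: 255.255.255.252
Wildcard = 255.255.255.255 - subnet mask
255 - 255 = 0
255 - 255 = 0
255 - 255 = 0
255 - 252 = 3
Wildcard: 0.0.0.3


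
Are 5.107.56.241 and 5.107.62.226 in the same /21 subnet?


Mask: 255.255.248.0
5.107.56.241 AND mask = 5.107.56.0
5.107.62.226 AND mask = 5.107.56.0
Yes, same subnet (5.107.56.0)


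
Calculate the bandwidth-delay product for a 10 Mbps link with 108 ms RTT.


BDP = bandwidth * RTT
= 10 Mbps * 108 ms
= 10 * 1e6 * 108 / 1000 bits
= 1080000 bits
= 135000 bytes
= 131.8359 KB
BDP = 1080000 bits (135000 bytes)


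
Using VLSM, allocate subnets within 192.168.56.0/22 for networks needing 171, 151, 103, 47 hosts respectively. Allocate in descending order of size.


171 hosts -> /24 (254 usable): 192.168.56.0/24
151 hosts -> /24 (254 usable): 192.168.57.0/24
103 hosts -> /25 (126 usable): 192.168.58.0/25
47 hosts -> /26 (62 usable): 192.168.58.128/26
Allocation: 192.168.56.0/24 (171 hosts, 254 usable); 192.168.57.0/24 (151 hosts, 254 usable); 192.168.58.0/25 (103 hosts, 126 usable); 192.168.58.128/26 (47 hosts, 62 usable)
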